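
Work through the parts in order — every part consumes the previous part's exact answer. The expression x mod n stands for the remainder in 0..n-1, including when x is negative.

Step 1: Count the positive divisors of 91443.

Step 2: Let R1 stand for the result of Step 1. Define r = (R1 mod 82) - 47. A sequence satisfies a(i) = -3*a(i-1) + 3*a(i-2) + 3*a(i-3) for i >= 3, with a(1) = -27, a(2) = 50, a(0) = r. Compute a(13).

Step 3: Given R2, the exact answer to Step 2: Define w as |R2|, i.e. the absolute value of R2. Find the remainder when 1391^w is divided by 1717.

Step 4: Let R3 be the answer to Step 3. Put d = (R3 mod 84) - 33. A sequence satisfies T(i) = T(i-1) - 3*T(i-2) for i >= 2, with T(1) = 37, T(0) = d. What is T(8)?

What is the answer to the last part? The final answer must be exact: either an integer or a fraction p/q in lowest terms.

Step 1: 91443 = 3 * 11 * 17 * 163; number of divisors = (1+1) * (1+1) * (1+1) * (1+1) = 16; answer 16
Step 2: R1 = 16; r = -31; a(3) = -3*(50) + 3*(-27) + 3*(-31) = -324; iterating: a(3)=-324, a(4)=1041, a(5)=-3945, a(6)=13986, a(7)=-50670, a(8)=182133, a(9)=-656451, a(10)=2363742, a(11)=-8514180, a(12)=30664413, a(13)=-110444553; answer -110444553
Step 3: R2 = -110444553; w = 110444553; squarings mod 1717: 1391^1=1391, 1391^2=1539, 1391^4=778, 1391^8=900, 1391^16=1293, 1391^32=1208, 1391^64=1531, 1391^128=256, 1391^256=290, 1391^512=1684, 1391^1024=1089, 1391^2048=1191, 1391^4096=239, 1391^8192=460, 1391^16384=409, 1391^32768=732, 1391^65536=120, 1391^131072=664, 1391^262144=1344, 1391^524288=52, 1391^1048576=987, 1391^2097152=630, 1391^4194304=273, 1391^8388608=698, 1391^16777216=1293, 1391^33554432=1208, 1391^67108864=1531; 1391^110444553 = 1391^1 * 1391^8 * 1391^16384 * 1391^65536 * 1391^262144 * 1391^1048576 * 1391^8388608 * 1391^33554432 * 1391^67108864 = 54 (mod 1717); answer 54
Step 4: R3 = 54; d = 21; T(2) = 1*(37) - 3*(21) = -26; iterating: T(2)=-26, T(3)=-137, T(4)=-59, T(5)=352, T(6)=529, T(7)=-527, T(8)=-2114; answer -2114

-2114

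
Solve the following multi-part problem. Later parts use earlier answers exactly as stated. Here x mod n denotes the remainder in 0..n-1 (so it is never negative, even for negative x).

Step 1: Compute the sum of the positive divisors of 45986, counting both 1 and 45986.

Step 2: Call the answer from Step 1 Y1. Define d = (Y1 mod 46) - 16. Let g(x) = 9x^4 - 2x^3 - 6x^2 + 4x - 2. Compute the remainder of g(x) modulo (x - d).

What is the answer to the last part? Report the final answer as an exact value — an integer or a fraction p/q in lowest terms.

182350

Step 1: 45986 = 2 * 22993; sigma = (1 + 2) * (1 + 22993) = 3 * 22994 = 68982; answer 68982
Step 2: Y1 = 68982; d = 12; remainder = value at the root: 9*(12)^4 - 2*(12)^3 - 6*(12)^2 + 4*(12)^1 - 2 = (186624) + (-3456) + (-864) + (48) + (-2) = 182350; answer 182350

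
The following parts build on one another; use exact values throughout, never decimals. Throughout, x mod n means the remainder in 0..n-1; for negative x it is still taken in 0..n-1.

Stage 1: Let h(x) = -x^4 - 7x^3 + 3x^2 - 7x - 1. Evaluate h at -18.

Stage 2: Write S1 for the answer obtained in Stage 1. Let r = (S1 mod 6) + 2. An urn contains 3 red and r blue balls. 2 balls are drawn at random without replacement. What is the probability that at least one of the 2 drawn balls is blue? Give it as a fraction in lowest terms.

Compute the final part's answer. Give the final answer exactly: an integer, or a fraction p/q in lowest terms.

Stage 1: -1*(-18)^4 - 7*(-18)^3 + 3*(-18)^2 - 7*(-18)^1 - 1 = (-104976) + (40824) + (972) + (126) + (-1) = -63055; answer -63055
Stage 2: S1 = -63055; r = 7; total draws C(10,2) = 45; complement C(3,2) = 3; favorable 45 - 3 = 42; P = 14/15; answer 14/15

14/15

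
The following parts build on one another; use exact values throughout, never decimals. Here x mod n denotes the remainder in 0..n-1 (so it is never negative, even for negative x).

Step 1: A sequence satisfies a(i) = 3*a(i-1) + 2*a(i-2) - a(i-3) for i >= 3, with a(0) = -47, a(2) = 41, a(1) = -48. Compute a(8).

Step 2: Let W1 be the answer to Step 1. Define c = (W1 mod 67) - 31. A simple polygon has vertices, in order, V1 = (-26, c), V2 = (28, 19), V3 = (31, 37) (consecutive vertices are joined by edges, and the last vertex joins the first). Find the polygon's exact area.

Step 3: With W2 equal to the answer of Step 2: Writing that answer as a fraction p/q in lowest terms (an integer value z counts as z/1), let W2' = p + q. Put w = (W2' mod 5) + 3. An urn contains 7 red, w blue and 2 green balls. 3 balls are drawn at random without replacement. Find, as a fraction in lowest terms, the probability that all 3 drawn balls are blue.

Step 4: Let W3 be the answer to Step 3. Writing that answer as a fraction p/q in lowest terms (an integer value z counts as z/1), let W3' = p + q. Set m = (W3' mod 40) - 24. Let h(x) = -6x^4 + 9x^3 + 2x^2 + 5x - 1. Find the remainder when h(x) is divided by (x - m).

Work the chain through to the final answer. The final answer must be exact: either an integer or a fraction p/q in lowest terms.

Step 1: a(3) = 3*(41) + 2*(-48) - 1*(-47) = 74; iterating: a(3)=74, a(4)=352, a(5)=1163, a(6)=4119, a(7)=14331, a(8)=50068; answer 50068
Step 2: W1 = 50068; c = -12; cross terms: (-26*19 - 28*-12)=-158, (28*37 - 31*19)=447, (31*-12 - -26*37)=590; twice the area = |879| = 879; area = 879/2; answer 879/2
Step 3: W2 = 879/2; threaded value p + q = 881; w = 4; total draws C(13,3) = 286; favorable C(4,3) = 4; P = 2/143; answer 2/143
Step 4: W3 = 2/143; threaded value p + q = 145; m = 1; remainder = value at the root: -6*(1)^4 + 9*(1)^3 + 2*(1)^2 + 5*(1)^1 - 1 = (-6) + (9) + (2) + (5) + (-1) = 9; answer 9

9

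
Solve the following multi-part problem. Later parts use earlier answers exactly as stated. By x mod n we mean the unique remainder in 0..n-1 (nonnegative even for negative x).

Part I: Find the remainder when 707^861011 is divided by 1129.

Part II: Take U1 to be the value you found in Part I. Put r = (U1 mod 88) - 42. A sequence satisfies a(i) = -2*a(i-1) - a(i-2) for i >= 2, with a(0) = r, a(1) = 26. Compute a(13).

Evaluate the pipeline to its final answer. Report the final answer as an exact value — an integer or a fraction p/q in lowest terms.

350

Part I: squarings mod 1129: 707^1=707, 707^2=831, 707^4=742, 707^8=741, 707^16=387, 707^32=741, 707^64=387, 707^128=741, 707^256=387, 707^512=741, 707^1024=387, 707^2048=741, 707^4096=387, 707^8192=741, 707^16384=387, 707^32768=741, 707^65536=387, 707^131072=741, 707^262144=387, 707^524288=741; 707^861011 = 707^1 * 707^2 * 707^16 * 707^64 * 707^256 * 707^512 * 707^8192 * 707^65536 * 707^262144 * 707^524288 = 923 (mod 1129); answer 923
Part II: U1 = 923; r = 1; a(2) = -2*(26) - 1*(1) = -53; iterating: a(2)=-53, a(3)=80, a(4)=-107, a(5)=134, a(6)=-161, a(7)=188, a(8)=-215, a(9)=242, a(10)=-269, a(11)=296, a(12)=-323, a(13)=350; answer 350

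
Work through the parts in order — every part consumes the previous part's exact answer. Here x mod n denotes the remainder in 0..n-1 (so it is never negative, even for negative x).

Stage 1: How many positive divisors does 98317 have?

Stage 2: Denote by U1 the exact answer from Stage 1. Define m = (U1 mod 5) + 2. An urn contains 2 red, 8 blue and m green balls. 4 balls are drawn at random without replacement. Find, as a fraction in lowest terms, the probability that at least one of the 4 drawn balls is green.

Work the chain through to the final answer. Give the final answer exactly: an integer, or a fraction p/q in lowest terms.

113/143

Stage 1: 98317 is prime, so its only divisors are 1 and 98317; count = 2; answer 2
Stage 2: U1 = 2; m = 4; total draws C(14,4) = 1001; complement C(10,4) = 210; favorable 1001 - 210 = 791; P = 113/143; answer 113/143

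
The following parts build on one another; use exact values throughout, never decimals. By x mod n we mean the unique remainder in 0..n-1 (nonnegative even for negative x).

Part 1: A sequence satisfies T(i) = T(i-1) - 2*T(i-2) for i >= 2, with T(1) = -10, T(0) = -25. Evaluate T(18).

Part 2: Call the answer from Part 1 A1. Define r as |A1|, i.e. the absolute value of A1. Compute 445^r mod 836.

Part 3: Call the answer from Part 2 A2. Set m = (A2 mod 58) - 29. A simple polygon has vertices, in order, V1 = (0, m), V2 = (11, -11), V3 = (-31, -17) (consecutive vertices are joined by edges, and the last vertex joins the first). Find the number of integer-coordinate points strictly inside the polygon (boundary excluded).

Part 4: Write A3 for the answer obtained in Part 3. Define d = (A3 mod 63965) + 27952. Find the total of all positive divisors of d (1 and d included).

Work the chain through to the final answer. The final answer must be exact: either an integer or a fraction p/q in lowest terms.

Part 1: T(2) = 1*(-10) - 2*(-25) = 40; iterating: T(2)=40, T(3)=60, T(4)=-20, T(5)=-140, T(6)=-100, T(7)=180, T(8)=380, T(9)=20, T(10)=-740, T(11)=-780, T(12)=700, T(13)=2260, T(14)=860, T(15)=-3660, T(16)=-5380, T(17)=1940, T(18)=12700; answer 12700
Part 2: A1 = 12700; r = 12700; squarings mod 836: 445^1=445, 445^2=729, 445^4=581, 445^8=653, 445^16=49, 445^32=729, 445^64=581, 445^128=653, 445^256=49, 445^512=729, 445^1024=581, 445^2048=653, 445^4096=49, 445^8192=729; 445^12700 = 445^4 * 445^8 * 445^16 * 445^128 * 445^256 * 445^4096 * 445^8192 = 353 (mod 836); answer 353
Part 3: A2 = 353; m = -24; cross terms: (0*-11 - 11*-24)=264, (11*-17 - -31*-11)=-528, (-31*-24 - 0*-17)=744; twice the area = |480| = 480; area = 240; boundary points = 1 + 6 + 1 = 8; strictly interior points = area - boundary/2 + 1 = 237; answer 237
Part 4: A3 = 237; d = 28189; 28189 = 7 * 4027; sigma = (1 + 7) * (1 + 4027) = 8 * 4028 = 32224; answer 32224

32224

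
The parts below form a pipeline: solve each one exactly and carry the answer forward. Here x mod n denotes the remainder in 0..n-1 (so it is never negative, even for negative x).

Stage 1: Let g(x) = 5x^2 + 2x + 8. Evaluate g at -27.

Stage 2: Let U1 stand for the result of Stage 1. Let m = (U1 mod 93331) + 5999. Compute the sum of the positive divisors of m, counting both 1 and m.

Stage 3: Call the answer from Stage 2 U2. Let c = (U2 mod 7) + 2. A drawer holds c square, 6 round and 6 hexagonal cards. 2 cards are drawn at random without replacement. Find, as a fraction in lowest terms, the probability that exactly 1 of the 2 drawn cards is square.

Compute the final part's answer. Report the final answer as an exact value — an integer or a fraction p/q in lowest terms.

12/35

Stage 1: 5*(-27)^2 + 2*(-27)^1 + 8 = (3645) + (-54) + (8) = 3599; answer 3599
Stage 2: U1 = 3599; m = 9598; 9598 = 2 * 4799; sigma = (1 + 2) * (1 + 4799) = 3 * 4800 = 14400; answer 14400
Stage 3: U2 = 14400; c = 3; total draws C(15,2) = 105; favorable C(3,1)*C(12,1) = 36; P = 12/35; answer 12/35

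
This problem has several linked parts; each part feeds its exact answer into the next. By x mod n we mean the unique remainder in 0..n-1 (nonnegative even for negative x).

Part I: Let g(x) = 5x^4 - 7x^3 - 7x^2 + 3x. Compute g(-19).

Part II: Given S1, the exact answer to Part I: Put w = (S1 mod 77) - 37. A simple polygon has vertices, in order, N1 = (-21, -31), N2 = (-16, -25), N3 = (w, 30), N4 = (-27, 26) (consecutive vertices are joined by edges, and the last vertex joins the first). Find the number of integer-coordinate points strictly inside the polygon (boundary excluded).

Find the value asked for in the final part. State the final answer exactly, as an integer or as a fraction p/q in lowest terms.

Part I: 5*(-19)^4 - 7*(-19)^3 - 7*(-19)^2 + 3*(-19)^1 = (651605) + (48013) + (-2527) + (-57) = 697034; answer 697034
Part II: S1 = 697034; w = -7; cross terms: (-21*-25 - -16*-31)=29, (-16*30 - -7*-25)=-655, (-7*26 - -27*30)=628, (-27*-31 - -21*26)=1383; twice the area = |1385| = 1385; area = 1385/2; boundary points = 1 + 1 + 4 + 3 = 9; strictly interior points = area - boundary/2 + 1 = 689; answer 689

689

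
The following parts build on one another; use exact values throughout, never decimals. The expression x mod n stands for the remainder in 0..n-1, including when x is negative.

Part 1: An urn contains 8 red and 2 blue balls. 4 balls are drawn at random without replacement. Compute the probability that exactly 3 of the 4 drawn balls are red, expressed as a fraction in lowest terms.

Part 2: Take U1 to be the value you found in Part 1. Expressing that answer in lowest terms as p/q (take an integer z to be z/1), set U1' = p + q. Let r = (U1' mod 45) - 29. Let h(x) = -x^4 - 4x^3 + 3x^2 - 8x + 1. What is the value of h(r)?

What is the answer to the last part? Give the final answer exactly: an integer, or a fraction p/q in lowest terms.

-275

Part 1: total draws C(10,4) = 210; favorable C(8,3)*C(2,1) = 112; P = 8/15; answer 8/15
Part 2: U1 = 8/15; threaded value p + q = 23; r = -6; -1*(-6)^4 - 4*(-6)^3 + 3*(-6)^2 - 8*(-6)^1 + 1 = (-1296) + (864) + (108) + (48) + (1) = -275; answer -275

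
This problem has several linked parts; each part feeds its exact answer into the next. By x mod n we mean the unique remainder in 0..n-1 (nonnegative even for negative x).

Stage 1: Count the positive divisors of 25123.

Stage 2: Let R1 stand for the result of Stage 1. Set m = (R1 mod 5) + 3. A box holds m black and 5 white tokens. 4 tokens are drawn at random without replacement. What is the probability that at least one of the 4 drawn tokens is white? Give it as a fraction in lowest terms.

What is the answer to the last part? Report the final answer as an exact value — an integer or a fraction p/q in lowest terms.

21/22

Stage 1: 25123 = 7 * 37 * 97; number of divisors = (1+1) * (1+1) * (1+1) = 8; answer 8
Stage 2: R1 = 8; m = 6; total draws C(11,4) = 330; complement C(6,4) = 15; favorable 330 - 15 = 315; P = 21/22; answer 21/22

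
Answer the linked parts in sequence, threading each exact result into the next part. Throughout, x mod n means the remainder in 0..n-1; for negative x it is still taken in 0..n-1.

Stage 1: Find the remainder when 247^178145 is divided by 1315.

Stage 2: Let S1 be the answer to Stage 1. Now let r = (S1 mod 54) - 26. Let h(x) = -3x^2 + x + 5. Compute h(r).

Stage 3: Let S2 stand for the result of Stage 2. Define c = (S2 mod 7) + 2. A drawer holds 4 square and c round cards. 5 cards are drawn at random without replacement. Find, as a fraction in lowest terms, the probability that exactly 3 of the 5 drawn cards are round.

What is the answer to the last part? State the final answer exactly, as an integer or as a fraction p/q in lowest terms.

Stage 1: squarings mod 1315: 247^1=247, 247^2=519, 247^4=1101, 247^8=1086, 247^16=1156, 247^32=296, 247^64=826, 247^128=1106, 247^256=286, 247^512=266, 247^1024=1061, 247^2048=81, 247^4096=1301, 247^8192=196, 247^16384=281, 247^32768=61, 247^65536=1091, 247^131072=206; 247^178145 = 247^1 * 247^32 * 247^64 * 247^128 * 247^256 * 247^512 * 247^1024 * 247^4096 * 247^8192 * 247^32768 * 247^131072 = 627 (mod 1315); answer 627
Stage 2: S1 = 627; r = 7; -3*(7)^2 + 1*(7)^1 + 5 = (-147) + (7) + (5) = -135; answer -135
Stage 3: S2 = -135; c = 7; total draws C(11,5) = 462; favorable C(7,3)*C(4,2) = 210; P = 5/11; answer 5/11

5/11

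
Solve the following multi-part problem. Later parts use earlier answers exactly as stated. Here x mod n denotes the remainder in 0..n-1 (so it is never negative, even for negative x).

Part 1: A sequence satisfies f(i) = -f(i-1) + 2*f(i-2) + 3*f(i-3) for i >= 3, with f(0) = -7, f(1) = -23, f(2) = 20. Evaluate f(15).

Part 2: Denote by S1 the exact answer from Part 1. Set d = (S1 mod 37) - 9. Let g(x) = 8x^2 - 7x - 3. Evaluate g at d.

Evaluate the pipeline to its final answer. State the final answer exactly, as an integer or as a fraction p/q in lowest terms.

Part 1: f(3) = -1*(20) + 2*(-23) + 3*(-7) = -87; iterating: f(3)=-87, f(4)=58, f(5)=-172, f(6)=27, f(7)=-197, f(8)=-265, f(9)=-48, f(10)=-1073, f(11)=182, f(12)=-2472, f(13)=-383, f(14)=-4015, f(15)=-4167; answer -4167
Part 2: S1 = -4167; d = 5; 8*(5)^2 - 7*(5)^1 - 3 = (200) + (-35) + (-3) = 162; answer 162

162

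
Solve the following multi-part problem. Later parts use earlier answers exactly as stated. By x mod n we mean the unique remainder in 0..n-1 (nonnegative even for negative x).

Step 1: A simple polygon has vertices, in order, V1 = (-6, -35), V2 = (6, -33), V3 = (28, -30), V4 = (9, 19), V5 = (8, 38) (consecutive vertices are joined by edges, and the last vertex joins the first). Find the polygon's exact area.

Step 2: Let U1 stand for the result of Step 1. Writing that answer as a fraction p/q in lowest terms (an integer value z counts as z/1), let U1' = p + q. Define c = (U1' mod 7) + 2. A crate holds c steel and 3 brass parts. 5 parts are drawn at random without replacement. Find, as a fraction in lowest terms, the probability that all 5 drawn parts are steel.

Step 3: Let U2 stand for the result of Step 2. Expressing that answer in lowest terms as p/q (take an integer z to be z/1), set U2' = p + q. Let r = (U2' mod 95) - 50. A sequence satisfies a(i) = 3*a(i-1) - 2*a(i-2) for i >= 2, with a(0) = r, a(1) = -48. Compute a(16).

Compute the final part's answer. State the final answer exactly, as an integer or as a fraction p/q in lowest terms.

-1310728

Step 1: cross terms: (-6*-33 - 6*-35)=408, (6*-30 - 28*-33)=744, (28*19 - 9*-30)=802, (9*38 - 8*19)=190, (8*-35 - -6*38)=-52; twice the area = |2092| = 2092; area = 1046; answer 1046
Step 2: U1 = 1046; threaded value p + q = 1047; c = 6; total draws C(9,5) = 126; favorable C(6,5) = 6; P = 1/21; answer 1/21
Step 3: U2 = 1/21; threaded value p + q = 22; r = -28; a(2) = 3*(-48) - 2*(-28) = -88; iterating: a(2)=-88, a(3)=-168, a(4)=-328, a(5)=-648, a(6)=-1288, a(7)=-2568, a(8)=-5128, a(9)=-10248, a(10)=-20488, a(11)=-40968, a(12)=-81928, a(13)=-163848, a(14)=-327688, a(15)=-655368, a(16)=-1310728; answer -1310728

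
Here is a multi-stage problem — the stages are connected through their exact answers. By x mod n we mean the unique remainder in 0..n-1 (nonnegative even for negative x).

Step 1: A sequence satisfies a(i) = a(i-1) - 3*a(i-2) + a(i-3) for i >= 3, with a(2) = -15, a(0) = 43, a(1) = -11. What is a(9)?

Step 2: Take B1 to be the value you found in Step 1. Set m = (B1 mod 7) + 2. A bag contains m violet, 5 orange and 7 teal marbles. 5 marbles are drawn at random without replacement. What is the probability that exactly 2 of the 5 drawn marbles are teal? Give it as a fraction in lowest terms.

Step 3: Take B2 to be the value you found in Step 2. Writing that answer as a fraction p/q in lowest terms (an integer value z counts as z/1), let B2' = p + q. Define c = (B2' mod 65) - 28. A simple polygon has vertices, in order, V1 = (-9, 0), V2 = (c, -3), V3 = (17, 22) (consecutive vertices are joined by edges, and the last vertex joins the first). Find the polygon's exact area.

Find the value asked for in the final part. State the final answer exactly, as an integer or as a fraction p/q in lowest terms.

Step 1: a(3) = 1*(-15) - 3*(-11) + 1*(43) = 61; iterating: a(3)=61, a(4)=95, a(5)=-103, a(6)=-327, a(7)=77, a(8)=955, a(9)=397; answer 397
Step 2: B1 = 397; m = 7; total draws C(19,5) = 11628; favorable C(7,2)*C(12,3) = 4620; P = 385/969; answer 385/969
Step 3: B2 = 385/969; threaded value p + q = 1354; c = 26; cross terms: (-9*-3 - 26*0)=27, (26*22 - 17*-3)=623, (17*0 - -9*22)=198; twice the area = |848| = 848; area = 424; answer 424

424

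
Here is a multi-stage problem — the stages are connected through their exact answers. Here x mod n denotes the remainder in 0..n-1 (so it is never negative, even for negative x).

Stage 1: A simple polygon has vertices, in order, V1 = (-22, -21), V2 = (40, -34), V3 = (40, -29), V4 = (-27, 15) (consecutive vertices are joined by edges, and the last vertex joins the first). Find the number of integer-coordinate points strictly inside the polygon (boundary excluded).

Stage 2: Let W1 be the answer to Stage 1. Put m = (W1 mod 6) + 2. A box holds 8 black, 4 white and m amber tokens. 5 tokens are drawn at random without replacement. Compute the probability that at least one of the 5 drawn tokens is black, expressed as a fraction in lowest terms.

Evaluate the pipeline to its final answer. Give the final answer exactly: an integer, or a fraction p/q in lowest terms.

Stage 1: cross terms: (-22*-34 - 40*-21)=1588, (40*-29 - 40*-34)=200, (40*15 - -27*-29)=-183, (-27*-21 - -22*15)=897; twice the area = |2502| = 2502; area = 1251; boundary points = 1 + 5 + 1 + 1 = 8; strictly interior points = area - boundary/2 + 1 = 1248; answer 1248
Stage 2: W1 = 1248; m = 2; total draws C(14,5) = 2002; complement C(6,5) = 6; favorable 2002 - 6 = 1996; P = 998/1001; answer 998/1001

998/1001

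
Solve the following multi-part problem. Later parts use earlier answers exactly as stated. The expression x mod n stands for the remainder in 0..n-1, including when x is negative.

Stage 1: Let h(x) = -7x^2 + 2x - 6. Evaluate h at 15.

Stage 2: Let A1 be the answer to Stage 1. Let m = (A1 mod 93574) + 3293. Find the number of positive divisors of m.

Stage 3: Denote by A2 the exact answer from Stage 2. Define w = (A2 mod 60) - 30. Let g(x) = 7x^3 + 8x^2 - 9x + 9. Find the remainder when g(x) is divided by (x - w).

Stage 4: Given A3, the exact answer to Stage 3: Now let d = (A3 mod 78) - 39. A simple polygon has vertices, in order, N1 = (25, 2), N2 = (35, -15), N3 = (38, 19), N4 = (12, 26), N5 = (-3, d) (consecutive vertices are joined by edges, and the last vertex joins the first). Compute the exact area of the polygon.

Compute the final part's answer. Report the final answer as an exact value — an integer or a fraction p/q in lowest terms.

811

Stage 1: -7*(15)^2 + 2*(15)^1 - 6 = (-1575) + (30) + (-6) = -1551; answer -1551
Stage 2: A1 = -1551; m = 95316; 95316 = 2^2 * 3 * 13^2 * 47; number of divisors = (2+1) * (1+1) * (2+1) * (1+1) = 36; answer 36
Stage 3: A2 = 36; w = 6; remainder = value at the root: 7*(6)^3 + 8*(6)^2 - 9*(6)^1 + 9 = (1512) + (288) + (-54) + (9) = 1755; answer 1755
Stage 4: A3 = 1755; d = 0; cross terms: (25*-15 - 35*2)=-445, (35*19 - 38*-15)=1235, (38*26 - 12*19)=760, (12*0 - -3*26)=78, (-3*2 - 25*0)=-6; twice the area = |1622| = 1622; area = 811; answer 811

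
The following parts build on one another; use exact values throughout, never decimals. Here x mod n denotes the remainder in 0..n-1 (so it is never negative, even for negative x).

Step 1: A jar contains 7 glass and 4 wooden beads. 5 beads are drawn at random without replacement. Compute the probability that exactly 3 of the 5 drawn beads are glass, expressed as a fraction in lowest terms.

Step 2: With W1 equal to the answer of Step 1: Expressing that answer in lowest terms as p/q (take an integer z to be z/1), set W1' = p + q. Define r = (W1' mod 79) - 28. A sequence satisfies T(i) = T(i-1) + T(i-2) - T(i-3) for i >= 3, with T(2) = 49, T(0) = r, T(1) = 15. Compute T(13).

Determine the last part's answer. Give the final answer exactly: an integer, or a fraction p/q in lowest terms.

Step 1: total draws C(11,5) = 462; favorable C(7,3)*C(4,2) = 210; P = 5/11; answer 5/11
Step 2: W1 = 5/11; threaded value p + q = 16; r = -12; T(3) = 1*(49) + 1*(15) - 1*(-12) = 76; iterating: T(3)=76, T(4)=110, T(5)=137, T(6)=171, T(7)=198, T(8)=232, T(9)=259, T(10)=293, T(11)=320, T(12)=354, T(13)=381; answer 381

381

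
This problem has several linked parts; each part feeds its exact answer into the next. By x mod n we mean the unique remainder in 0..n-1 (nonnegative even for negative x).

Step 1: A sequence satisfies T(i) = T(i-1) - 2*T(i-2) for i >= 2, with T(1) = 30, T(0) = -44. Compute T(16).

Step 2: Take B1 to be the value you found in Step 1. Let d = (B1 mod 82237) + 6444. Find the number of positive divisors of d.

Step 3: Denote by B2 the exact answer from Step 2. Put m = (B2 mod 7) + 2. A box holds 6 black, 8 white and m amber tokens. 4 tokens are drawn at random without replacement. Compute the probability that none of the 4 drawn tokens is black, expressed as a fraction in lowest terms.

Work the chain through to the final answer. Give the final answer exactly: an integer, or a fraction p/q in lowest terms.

Step 1: T(2) = 1*(30) - 2*(-44) = 118; iterating: T(2)=118, T(3)=58, T(4)=-178, T(5)=-294, T(6)=62, T(7)=650, T(8)=526, T(9)=-774, T(10)=-1826, T(11)=-278, T(12)=3374, T(13)=3930, T(14)=-2818, T(15)=-10678, T(16)=-5042; answer -5042
Step 2: B1 = -5042; d = 83639; 83639 is prime, so its only divisors are 1 and 83639; count = 2; answer 2
Step 3: B2 = 2; m = 4; total draws C(18,4) = 3060; favorable C(12,4) = 495; P = 11/68; answer 11/68

11/68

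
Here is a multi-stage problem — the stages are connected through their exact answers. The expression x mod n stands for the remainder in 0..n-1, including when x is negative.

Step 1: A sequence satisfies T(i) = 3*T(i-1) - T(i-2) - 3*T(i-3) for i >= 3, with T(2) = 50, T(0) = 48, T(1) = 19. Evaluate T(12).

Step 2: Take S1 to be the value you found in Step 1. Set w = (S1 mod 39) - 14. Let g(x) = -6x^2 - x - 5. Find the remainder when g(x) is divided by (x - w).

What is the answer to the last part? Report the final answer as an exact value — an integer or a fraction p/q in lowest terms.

-97

Step 1: T(3) = 3*(50) - 1*(19) - 3*(48) = -13; iterating: T(3)=-13, T(4)=-146, T(5)=-575, T(6)=-1540, T(7)=-3607, T(8)=-7556, T(9)=-14441, T(10)=-24946, T(11)=-37729, T(12)=-44918; answer -44918
Step 2: S1 = -44918; w = -4; remainder = value at the root: -6*(-4)^2 - 1*(-4)^1 - 5 = (-96) + (4) + (-5) = -97; answer -97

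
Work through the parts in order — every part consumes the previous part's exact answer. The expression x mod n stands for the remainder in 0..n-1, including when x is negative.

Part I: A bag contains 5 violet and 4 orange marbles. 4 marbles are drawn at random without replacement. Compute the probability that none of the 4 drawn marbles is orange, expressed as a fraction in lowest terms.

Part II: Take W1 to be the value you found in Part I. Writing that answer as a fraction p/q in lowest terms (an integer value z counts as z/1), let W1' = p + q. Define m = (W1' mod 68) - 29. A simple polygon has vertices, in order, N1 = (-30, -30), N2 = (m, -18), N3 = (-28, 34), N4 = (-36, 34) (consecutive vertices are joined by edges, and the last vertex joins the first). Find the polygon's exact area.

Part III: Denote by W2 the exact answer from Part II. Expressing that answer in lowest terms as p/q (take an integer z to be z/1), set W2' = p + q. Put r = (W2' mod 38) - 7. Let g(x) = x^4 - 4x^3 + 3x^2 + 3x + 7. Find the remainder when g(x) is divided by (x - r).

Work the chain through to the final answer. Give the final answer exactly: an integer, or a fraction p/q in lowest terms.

565

Part I: total draws C(9,4) = 126; favorable C(5,4) = 5; P = 5/126; answer 5/126
Part II: W1 = 5/126; threaded value p + q = 131; m = 34; cross terms: (-30*-18 - 34*-30)=1560, (34*34 - -28*-18)=652, (-28*34 - -36*34)=272, (-36*-30 - -30*34)=2100; twice the area = |4584| = 4584; area = 2292; answer 2292
Part III: W2 = 2292; threaded value p + q = 2293; r = 6; remainder = value at the root: 1*(6)^4 - 4*(6)^3 + 3*(6)^2 + 3*(6)^1 + 7 = (1296) + (-864) + (108) + (18) + (7) = 565; answer 565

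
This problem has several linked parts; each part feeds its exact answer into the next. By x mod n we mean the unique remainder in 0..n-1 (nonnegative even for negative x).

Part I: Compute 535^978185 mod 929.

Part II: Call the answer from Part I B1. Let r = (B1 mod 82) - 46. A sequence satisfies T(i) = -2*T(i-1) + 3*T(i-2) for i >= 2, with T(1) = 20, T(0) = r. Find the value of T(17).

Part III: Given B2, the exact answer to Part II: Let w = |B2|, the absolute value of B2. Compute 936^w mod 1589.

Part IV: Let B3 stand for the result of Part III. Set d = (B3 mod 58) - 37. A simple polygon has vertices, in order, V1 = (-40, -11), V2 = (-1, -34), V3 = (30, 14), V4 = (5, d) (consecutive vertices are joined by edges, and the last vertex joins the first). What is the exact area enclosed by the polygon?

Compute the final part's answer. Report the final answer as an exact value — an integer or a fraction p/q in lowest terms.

485

Part I: squarings mod 929: 535^1=535, 535^2=93, 535^4=288, 535^8=263, 535^16=423, 535^32=561, 535^64=719, 535^128=437, 535^256=524, 535^512=521, 535^1024=173, 535^2048=201, 535^4096=454, 535^8192=807, 535^16384=20, 535^32768=400, 535^65536=212, 535^131072=352, 535^262144=347, 535^524288=568; 535^978185 = 535^1 * 535^8 * 535^256 * 535^1024 * 535^2048 * 535^8192 * 535^16384 * 535^32768 * 535^131072 * 535^262144 * 535^524288 = 653 (mod 929); answer 653
Part II: B1 = 653; r = 33; T(2) = -2*(20) + 3*(33) = 59; iterating: T(2)=59, T(3)=-58, T(4)=293, T(5)=-760, T(6)=2399, T(7)=-7078, T(8)=21353, T(9)=-63940, T(10)=191939, T(11)=-575698, T(12)=1727213, T(13)=-5181520, T(14)=15544679, T(15)=-46633918, T(16)=139901873, T(17)=-419705500; answer -419705500
Part III: B2 = -419705500; w = 419705500; squarings mod 1589: 936^1=936, 936^2=557, 936^4=394, 936^8=1103, 936^16=1024, 936^32=1425, 936^64=1472, 936^128=977, 936^256=1129, 936^512=263, 936^1024=842, 936^2048=270, 936^4096=1395, 936^8192=1089, 936^16384=527, 936^32768=1243, 936^65536=541, 936^131072=305, 936^262144=863, 936^524288=1117, 936^1048576=324, 936^2097152=102, 936^4194304=870, 936^8388608=536, 936^16777216=1276, 936^33554432=1040, 936^67108864=1080, 936^134217728=74, 936^268435456=709; 936^419705500 = 936^4 * 936^8 * 936^16 * 936^128 * 936^512 * 936^4096 * 936^8192 * 936^262144 * 936^16777216 * 936^134217728 * 936^268435456 = 541 (mod 1589); answer 541
Part IV: B3 = 541; d = -18; cross terms: (-40*-34 - -1*-11)=1349, (-1*14 - 30*-34)=1006, (30*-18 - 5*14)=-610, (5*-11 - -40*-18)=-775; twice the area = |970| = 970; area = 485; answer 485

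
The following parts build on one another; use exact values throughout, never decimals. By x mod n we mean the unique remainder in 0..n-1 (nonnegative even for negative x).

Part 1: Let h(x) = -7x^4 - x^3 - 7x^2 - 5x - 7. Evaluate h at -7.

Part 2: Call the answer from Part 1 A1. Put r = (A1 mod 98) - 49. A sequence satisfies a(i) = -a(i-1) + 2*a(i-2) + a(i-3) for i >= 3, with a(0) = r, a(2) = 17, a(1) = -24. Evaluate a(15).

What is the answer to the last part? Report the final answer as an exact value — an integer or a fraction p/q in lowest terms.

-34396

Part 1: -7*(-7)^4 - 1*(-7)^3 - 7*(-7)^2 - 5*(-7)^1 - 7 = (-16807) + (343) + (-343) + (35) + (-7) = -16779; answer -16779
Part 2: A1 = -16779; r = 28; a(3) = -1*(17) + 2*(-24) + 1*(28) = -37; iterating: a(3)=-37, a(4)=47, a(5)=-104, a(6)=161, a(7)=-322, a(8)=540, a(9)=-1023, a(10)=1781, a(11)=-3287, a(12)=5826, a(13)=-10619, a(14)=18984, a(15)=-34396; answer -34396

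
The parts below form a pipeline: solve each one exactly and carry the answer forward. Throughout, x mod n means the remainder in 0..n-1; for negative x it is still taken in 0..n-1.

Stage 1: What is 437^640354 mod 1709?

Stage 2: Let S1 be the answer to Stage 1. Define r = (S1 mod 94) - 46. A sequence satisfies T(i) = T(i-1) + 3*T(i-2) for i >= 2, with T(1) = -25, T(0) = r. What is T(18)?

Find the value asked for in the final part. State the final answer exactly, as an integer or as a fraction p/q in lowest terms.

Stage 1: squarings mod 1709: 437^1=437, 437^2=1270, 437^4=1313, 437^8=1297, 437^16=553, 437^32=1607, 437^64=150, 437^128=283, 437^256=1475, 437^512=68, 437^1024=1206, 437^2048=77, 437^4096=802, 437^8192=620, 437^16384=1584, 437^32768=244, 437^65536=1430, 437^131072=936, 437^262144=1088, 437^524288=1116; 437^640354 = 437^2 * 437^32 * 437^64 * 437^256 * 437^1024 * 437^16384 * 437^32768 * 437^65536 * 437^524288 = 103 (mod 1709); answer 103
Stage 2: S1 = 103; r = -37; T(2) = 1*(-25) + 3*(-37) = -136; iterating: T(2)=-136, T(3)=-211, T(4)=-619, T(5)=-1252, T(6)=-3109, T(7)=-6865, T(8)=-16192, T(9)=-36787, T(10)=-85363, T(11)=-195724, T(12)=-451813, T(13)=-1038985, T(14)=-2394424, T(15)=-5511379, T(16)=-12694651, T(17)=-29228788, T(18)=-67312741; answer -67312741

-67312741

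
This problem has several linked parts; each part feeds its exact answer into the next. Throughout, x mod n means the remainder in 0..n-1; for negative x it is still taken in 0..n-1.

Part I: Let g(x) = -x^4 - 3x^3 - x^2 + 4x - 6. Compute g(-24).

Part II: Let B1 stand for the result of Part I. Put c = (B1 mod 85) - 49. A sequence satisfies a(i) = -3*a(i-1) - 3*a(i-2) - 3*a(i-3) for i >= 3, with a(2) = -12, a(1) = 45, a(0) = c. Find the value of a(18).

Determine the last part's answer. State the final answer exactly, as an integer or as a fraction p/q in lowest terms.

16507476

Part I: -1*(-24)^4 - 3*(-24)^3 - 1*(-24)^2 + 4*(-24)^1 - 6 = (-331776) + (41472) + (-576) + (-96) + (-6) = -290982; answer -290982
Part II: B1 = -290982; c = 9; a(3) = -3*(-12) - 3*(45) - 3*(9) = -126; iterating: a(3)=-126, a(4)=279, a(5)=-423, a(6)=810, a(7)=-1998, a(8)=4833, a(9)=-10935, a(10)=24300, a(11)=-54594, a(12)=123687, a(13)=-280179, a(14)=633258, a(15)=-1430298, a(16)=3231657, a(17)=-7303851, a(18)=16507476; answer 16507476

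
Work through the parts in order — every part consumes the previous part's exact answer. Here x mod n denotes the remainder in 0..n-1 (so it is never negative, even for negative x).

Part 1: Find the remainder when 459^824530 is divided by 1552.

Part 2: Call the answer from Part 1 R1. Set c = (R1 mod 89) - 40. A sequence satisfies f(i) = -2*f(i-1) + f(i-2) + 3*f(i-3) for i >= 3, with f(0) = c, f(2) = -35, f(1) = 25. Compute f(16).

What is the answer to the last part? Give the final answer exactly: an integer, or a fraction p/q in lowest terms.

Part 1: squarings mod 1552: 459^1=459, 459^2=1161, 459^4=785, 459^8=81, 459^16=353, 459^32=449, 459^64=1393, 459^128=449, 459^256=1393, 459^512=449, 459^1024=1393, 459^2048=449, 459^4096=1393, 459^8192=449, 459^16384=1393, 459^32768=449, 459^65536=1393, 459^131072=449, 459^262144=1393, 459^524288=449; 459^824530 = 459^2 * 459^16 * 459^64 * 459^128 * 459^1024 * 459^4096 * 459^32768 * 459^262144 * 459^524288 = 377 (mod 1552); answer 377
Part 2: R1 = 377; c = -19; f(3) = -2*(-35) + 1*(25) + 3*(-19) = 38; iterating: f(3)=38, f(4)=-36, f(5)=5, f(6)=68, f(7)=-239, f(8)=561, f(9)=-1157, f(10)=2158, f(11)=-3790, f(12)=6267, f(13)=-9850, f(14)=14597, f(15)=-20243, f(16)=25533; answer 25533

25533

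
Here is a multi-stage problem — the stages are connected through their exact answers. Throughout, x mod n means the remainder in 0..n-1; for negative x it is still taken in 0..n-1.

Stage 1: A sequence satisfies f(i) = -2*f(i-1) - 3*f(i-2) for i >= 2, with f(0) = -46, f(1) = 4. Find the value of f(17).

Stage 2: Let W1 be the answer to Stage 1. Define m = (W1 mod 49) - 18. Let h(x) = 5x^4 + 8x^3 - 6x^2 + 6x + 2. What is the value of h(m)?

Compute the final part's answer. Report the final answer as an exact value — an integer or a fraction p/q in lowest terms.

569702

Stage 1: f(2) = -2*(4) - 3*(-46) = 130; iterating: f(2)=130, f(3)=-272, f(4)=154, f(5)=508, f(6)=-1478, f(7)=1432, f(8)=1570, f(9)=-7436, f(10)=10162, f(11)=1984, f(12)=-34454, f(13)=62956, f(14)=-22550, f(15)=-143768, f(16)=355186, f(17)=-279068; answer -279068
Stage 2: W1 = -279068; m = 18; 5*(18)^4 + 8*(18)^3 - 6*(18)^2 + 6*(18)^1 + 2 = (524880) + (46656) + (-1944) + (108) + (2) = 569702; answer 569702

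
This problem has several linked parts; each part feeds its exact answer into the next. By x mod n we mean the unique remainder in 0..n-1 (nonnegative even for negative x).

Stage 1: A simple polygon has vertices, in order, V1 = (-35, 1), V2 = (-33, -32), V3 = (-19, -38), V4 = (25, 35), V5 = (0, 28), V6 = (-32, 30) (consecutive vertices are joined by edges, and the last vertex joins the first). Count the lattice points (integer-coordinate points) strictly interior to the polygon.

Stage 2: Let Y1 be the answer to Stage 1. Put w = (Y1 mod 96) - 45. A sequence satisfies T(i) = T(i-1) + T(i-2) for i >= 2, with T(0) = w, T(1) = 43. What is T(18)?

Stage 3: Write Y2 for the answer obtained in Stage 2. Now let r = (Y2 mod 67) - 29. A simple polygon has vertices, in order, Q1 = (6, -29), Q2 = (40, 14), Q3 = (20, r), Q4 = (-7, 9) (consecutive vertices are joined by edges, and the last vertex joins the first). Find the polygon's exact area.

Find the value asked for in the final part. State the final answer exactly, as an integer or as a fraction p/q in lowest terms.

2703/2

Stage 1: cross terms: (-35*-32 - -33*1)=1153, (-33*-38 - -19*-32)=646, (-19*35 - 25*-38)=285, (25*28 - 0*35)=700, (0*30 - -32*28)=896, (-32*1 - -35*30)=1018; twice the area = |4698| = 4698; area = 2349; boundary points = 1 + 2 + 1 + 1 + 2 + 1 = 8; strictly interior points = area - boundary/2 + 1 = 2346; answer 2346
Stage 2: Y1 = 2346; w = -3; T(2) = 1*(43) + 1*(-3) = 40; iterating: T(2)=40, T(3)=83, T(4)=123, T(5)=206, T(6)=329, T(7)=535, T(8)=864, T(9)=1399, T(10)=2263, T(11)=3662, T(12)=5925, T(13)=9587, T(14)=15512, T(15)=25099, T(16)=40611, T(17)=65710, T(18)=106321; answer 106321
Stage 3: Y2 = 106321; r = 30; cross terms: (6*14 - 40*-29)=1244, (40*30 - 20*14)=920, (20*9 - -7*30)=390, (-7*-29 - 6*9)=149; twice the area = |2703| = 2703; area = 2703/2; answer 2703/2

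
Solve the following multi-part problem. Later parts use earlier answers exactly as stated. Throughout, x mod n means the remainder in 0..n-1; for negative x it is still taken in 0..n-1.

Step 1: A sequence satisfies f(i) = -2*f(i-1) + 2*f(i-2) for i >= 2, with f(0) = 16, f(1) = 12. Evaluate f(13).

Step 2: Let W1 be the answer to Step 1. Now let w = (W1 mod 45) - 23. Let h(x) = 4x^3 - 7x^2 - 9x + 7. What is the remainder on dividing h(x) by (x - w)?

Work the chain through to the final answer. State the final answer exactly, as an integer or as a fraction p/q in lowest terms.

Step 1: f(2) = -2*(12) + 2*(16) = 8; iterating: f(2)=8, f(3)=8, f(4)=0, f(5)=16, f(6)=-32, f(7)=96, f(8)=-256, f(9)=704, f(10)=-1920, f(11)=5248, f(12)=-14336, f(13)=39168; answer 39168
Step 2: W1 = 39168; w = -5; remainder = value at the root: 4*(-5)^3 - 7*(-5)^2 - 9*(-5)^1 + 7 = (-500) + (-175) + (45) + (7) = -623; answer -623

-623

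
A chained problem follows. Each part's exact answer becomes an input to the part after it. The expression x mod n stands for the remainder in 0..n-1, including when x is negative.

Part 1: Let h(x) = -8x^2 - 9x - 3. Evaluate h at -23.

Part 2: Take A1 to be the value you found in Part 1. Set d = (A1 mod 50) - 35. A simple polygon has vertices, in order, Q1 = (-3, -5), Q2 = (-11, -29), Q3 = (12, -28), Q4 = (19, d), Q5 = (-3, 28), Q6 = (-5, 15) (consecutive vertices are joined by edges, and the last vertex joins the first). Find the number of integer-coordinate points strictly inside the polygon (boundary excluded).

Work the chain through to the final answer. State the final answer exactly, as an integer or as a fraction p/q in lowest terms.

855

Part 1: -8*(-23)^2 - 9*(-23)^1 - 3 = (-4232) + (207) + (-3) = -4028; answer -4028
Part 2: A1 = -4028; d = -13; cross terms: (-3*-29 - -11*-5)=32, (-11*-28 - 12*-29)=656, (12*-13 - 19*-28)=376, (19*28 - -3*-13)=493, (-3*15 - -5*28)=95, (-5*-5 - -3*15)=70; twice the area = |1722| = 1722; area = 861; boundary points = 8 + 1 + 1 + 1 + 1 + 2 = 14; strictly interior points = area - boundary/2 + 1 = 855; answer 855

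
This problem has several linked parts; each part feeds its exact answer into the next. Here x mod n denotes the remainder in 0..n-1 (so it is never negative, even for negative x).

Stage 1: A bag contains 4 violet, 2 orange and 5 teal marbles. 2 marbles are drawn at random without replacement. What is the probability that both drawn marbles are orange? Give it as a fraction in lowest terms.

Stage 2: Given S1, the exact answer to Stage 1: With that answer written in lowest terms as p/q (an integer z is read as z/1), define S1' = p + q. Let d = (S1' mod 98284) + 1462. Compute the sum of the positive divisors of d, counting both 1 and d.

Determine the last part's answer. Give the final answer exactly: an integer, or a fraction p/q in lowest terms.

Stage 1: total draws C(11,2) = 55; favorable C(2,2) = 1; P = 1/55; answer 1/55
Stage 2: S1 = 1/55; threaded value p + q = 56; d = 1518; 1518 = 2 * 3 * 11 * 23; sigma = (1 + 2) * (1 + 3) * (1 + 11) * (1 + 23) = 3 * 4 * 12 * 24 = 3456; answer 3456

3456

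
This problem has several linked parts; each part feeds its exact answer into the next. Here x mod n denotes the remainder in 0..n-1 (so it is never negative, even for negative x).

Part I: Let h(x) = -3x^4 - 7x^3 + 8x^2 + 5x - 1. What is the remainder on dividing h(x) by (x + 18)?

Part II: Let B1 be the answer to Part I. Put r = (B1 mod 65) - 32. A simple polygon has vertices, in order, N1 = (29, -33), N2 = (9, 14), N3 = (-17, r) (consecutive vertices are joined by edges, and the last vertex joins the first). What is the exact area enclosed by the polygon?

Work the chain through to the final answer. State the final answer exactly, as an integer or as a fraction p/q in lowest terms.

751

Part I: remainder = value at the root: -3*(-18)^4 - 7*(-18)^3 + 8*(-18)^2 + 5*(-18)^1 - 1 = (-314928) + (40824) + (2592) + (-90) + (-1) = -271603; answer -271603
Part II: B1 = -271603; r = 0; cross terms: (29*14 - 9*-33)=703, (9*0 - -17*14)=238, (-17*-33 - 29*0)=561; twice the area = |1502| = 1502; area = 751; answer 751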